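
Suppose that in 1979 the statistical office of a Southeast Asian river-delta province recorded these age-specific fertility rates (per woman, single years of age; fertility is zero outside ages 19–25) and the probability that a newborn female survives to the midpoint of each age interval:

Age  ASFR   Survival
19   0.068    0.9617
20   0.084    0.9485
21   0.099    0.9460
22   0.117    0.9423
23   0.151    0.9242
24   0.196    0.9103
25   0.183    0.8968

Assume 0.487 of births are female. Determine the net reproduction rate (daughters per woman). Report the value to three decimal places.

Proportion female at birth = 0.487.
Per-age-group product (1 × ASFR × survival probability):
  19: 1 × 0.068 × 0.9617 = 0.06540
  20: 1 × 0.084 × 0.9485 = 0.07967
  21: 1 × 0.099 × 0.9460 = 0.09365
  22: 1 × 0.117 × 0.9423 = 0.11025
  23: 1 × 0.151 × 0.9242 = 0.13955
  24: 1 × 0.196 × 0.9103 = 0.17842
  25: 1 × 0.183 × 0.8968 = 0.16411
Sum = 0.83105
NRR = 0.487 × 0.83105 = 0.40472
An NRR under 1 implies long-run decline under these rates.

0.405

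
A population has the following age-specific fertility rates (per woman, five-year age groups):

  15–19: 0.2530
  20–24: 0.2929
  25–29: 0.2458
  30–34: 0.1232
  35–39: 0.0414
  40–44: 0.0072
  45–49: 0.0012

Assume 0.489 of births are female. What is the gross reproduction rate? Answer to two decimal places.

Proportion female at birth = 0.489.
Sum of ASFRs = 0.2530 + 0.2929 + 0.2458 + 0.1232 + 0.0414 + 0.0072 + 0.0012 = 0.9647
TFR = 5 × 0.9647 = 4.8235
GRR = 0.489 × 4.8235 = 2.35869

2.36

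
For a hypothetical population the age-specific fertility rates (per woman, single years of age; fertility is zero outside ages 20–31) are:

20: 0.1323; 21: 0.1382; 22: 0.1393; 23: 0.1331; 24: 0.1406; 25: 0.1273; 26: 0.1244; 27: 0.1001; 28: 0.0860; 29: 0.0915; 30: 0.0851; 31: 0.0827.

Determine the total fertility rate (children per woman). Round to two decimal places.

Sum of ASFRs = 0.1323 + 0.1382 + 0.1393 + 0.1331 + 0.1406 + 0.1273 + 0.1244 + 0.1001 + 0.0860 + 0.0915 + 0.0851 + 0.0827 = 1.3806
TFR = 1.3806

1.38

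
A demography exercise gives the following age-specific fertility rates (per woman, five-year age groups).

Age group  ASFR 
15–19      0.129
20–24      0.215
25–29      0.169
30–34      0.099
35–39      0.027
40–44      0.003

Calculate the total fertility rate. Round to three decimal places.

Sum of ASFRs = 0.129 + 0.215 + 0.169 + 0.099 + 0.027 + 0.003 = 0.642
TFR = 5 × 0.642 = 3.21

3.210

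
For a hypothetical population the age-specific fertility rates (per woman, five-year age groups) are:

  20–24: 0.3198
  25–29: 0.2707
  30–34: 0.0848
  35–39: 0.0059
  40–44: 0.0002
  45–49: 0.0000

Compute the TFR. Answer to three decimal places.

3.407

Sum of ASFRs = 0.3198 + 0.2707 + 0.0848 + 0.0059 + 0.0002 + 0.0000 = 0.6814
TFR = 5 × 0.6814 = 3.407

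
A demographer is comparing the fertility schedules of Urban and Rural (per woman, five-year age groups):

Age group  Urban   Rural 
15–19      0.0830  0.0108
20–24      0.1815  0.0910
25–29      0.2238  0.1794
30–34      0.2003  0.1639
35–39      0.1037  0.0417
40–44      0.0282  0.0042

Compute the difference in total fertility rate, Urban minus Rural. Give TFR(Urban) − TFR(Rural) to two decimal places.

1.65

Urban:
  Sum of ASFRs = 0.0830 + 0.1815 + 0.2238 + 0.2003 + 0.1037 + 0.0282 = 0.8205
  TFR = 5 × 0.8205 = 4.1025
Rural:
  Sum of ASFRs = 0.0108 + 0.0910 + 0.1794 + 0.1639 + 0.0417 + 0.0042 = 0.4910
  TFR = 5 × 0.4910 = 2.455
Difference = 4.1025 − 2.455 = 1.6475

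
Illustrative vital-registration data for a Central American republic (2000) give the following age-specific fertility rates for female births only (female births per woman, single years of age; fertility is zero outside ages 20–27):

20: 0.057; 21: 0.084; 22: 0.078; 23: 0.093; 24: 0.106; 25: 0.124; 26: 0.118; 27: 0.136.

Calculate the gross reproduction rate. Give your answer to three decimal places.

0.796

Sum of female ASFRs = 0.057 + 0.084 + 0.078 + 0.093 + 0.106 + 0.124 + 0.118 + 0.136 = 0.796
GRR = 0.796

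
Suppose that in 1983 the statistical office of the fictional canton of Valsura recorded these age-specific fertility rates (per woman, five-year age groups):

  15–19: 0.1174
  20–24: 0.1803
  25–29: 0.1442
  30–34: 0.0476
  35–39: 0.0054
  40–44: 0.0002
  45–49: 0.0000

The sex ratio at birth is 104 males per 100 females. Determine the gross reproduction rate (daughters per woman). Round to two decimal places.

Proportion female at birth = 100 / (100 + 104) = 0.49020.
Sum of ASFRs = 0.1174 + 0.1803 + 0.1442 + 0.0476 + 0.0054 + 0.0002 + 0.0000 = 0.4951
TFR = 5 × 0.4951 = 2.4755
GRR = 0.49020 × 2.4755 = 1.21349

1.21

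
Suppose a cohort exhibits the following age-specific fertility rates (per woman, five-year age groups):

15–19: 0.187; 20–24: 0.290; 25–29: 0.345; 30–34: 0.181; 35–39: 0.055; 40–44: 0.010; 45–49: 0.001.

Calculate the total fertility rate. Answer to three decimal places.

5.345

Sum of ASFRs = 0.187 + 0.290 + 0.345 + 0.181 + 0.055 + 0.010 + 0.001 = 1.069
TFR = 5 × 1.069 = 5.345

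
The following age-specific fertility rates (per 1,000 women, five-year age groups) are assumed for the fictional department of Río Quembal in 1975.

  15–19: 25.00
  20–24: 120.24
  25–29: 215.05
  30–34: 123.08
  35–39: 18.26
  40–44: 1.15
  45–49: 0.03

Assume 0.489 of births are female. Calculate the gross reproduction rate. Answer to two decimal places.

1.23

Proportion female at birth = 0.489.
Sum of ASFRs = 25.00 + 120.24 + 215.05 + 123.08 + 18.26 + 1.15 + 0.03 = 502.81
TFR = 5 × 502.81 / 1000 = 2.51405
GRR = 0.489 × 2.51405 = 1.22937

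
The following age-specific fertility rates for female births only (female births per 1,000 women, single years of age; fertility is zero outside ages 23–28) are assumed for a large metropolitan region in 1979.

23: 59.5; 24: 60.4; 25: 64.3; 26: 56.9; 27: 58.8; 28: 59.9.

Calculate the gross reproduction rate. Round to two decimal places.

Sum of female ASFRs = 59.5 + 60.4 + 64.3 + 56.9 + 58.8 + 59.9 = 359.8
GRR = 359.8 / 1000 = 0.3598

0.36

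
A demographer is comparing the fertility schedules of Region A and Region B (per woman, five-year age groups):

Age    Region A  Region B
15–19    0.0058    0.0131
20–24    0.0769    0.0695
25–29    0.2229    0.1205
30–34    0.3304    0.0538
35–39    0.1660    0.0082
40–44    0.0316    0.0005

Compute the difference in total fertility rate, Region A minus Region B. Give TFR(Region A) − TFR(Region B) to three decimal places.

Region A:
  Sum of ASFRs = 0.0058 + 0.0769 + 0.2229 + 0.3304 + 0.1660 + 0.0316 = 0.8336
  TFR = 5 × 0.8336 = 4.168
Region B:
  Sum of ASFRs = 0.0131 + 0.0695 + 0.1205 + 0.0538 + 0.0082 + 0.0005 = 0.2656
  TFR = 5 × 0.2656 = 1.328
Difference = 4.168 − 1.328 = 2.84

2.840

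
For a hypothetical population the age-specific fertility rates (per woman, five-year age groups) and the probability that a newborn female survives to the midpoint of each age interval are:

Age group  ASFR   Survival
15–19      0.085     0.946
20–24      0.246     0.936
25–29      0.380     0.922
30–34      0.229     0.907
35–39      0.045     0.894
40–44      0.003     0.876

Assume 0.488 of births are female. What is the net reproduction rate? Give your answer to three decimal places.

Proportion female at birth = 0.488.
Survival-weighted fertility by age (5·fₓ·Sₓ):
  15–19: 5 × 0.085 × 0.946 = 0.40205
  20–24: 5 × 0.246 × 0.936 = 1.15128
  25–29: 5 × 0.380 × 0.922 = 1.75180
  30–34: 5 × 0.229 × 0.907 = 1.03852
  35–39: 5 × 0.045 × 0.894 = 0.20115
  40–44: 5 × 0.003 × 0.876 = 0.01314
Sum = 4.55794
NRR = 0.488 × 4.55794 = 2.22427

2.224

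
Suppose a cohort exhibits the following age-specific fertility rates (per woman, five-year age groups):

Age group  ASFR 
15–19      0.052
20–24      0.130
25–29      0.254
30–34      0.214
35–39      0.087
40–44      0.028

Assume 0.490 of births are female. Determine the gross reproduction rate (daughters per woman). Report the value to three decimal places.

Proportion female at birth = 0.490.
Sum of ASFRs = 0.052 + 0.130 + 0.254 + 0.214 + 0.087 + 0.028 = 0.765
TFR = 5 × 0.765 = 3.825
GRR = 0.490 × 3.825 = 1.87425

1.874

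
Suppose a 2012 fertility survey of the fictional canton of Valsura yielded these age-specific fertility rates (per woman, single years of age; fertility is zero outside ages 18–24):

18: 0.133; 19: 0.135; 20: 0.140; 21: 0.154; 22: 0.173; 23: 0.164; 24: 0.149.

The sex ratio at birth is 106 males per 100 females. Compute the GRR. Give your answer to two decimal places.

Proportion female at birth = 100 / (100 + 106) = 0.48544.
Sum of ASFRs = 0.133 + 0.135 + 0.140 + 0.154 + 0.173 + 0.164 + 0.149 = 1.048
TFR = 1.048
GRR = 0.48544 × 1.048 = 0.50874

0.51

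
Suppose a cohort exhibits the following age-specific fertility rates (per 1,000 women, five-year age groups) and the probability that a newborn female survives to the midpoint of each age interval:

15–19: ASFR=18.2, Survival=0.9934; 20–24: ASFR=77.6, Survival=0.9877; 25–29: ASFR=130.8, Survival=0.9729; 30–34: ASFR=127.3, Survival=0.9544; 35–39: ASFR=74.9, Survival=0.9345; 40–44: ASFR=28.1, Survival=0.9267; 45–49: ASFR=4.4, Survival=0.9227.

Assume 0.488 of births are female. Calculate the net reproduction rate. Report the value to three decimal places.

1.082

Proportion female at birth = 0.488.
Per-age-group product (5 × ASFR × survival probability):
  15–19: 5 × 18.2/1000 × 0.9934 = 0.09040
  20–24: 5 × 77.6/1000 × 0.9877 = 0.38323
  25–29: 5 × 130.8/1000 × 0.9729 = 0.63628
  30–34: 5 × 127.3/1000 × 0.9544 = 0.60748
  35–39: 5 × 74.9/1000 × 0.9345 = 0.34997
  40–44: 5 × 28.1/1000 × 0.9267 = 0.13020
  45–49: 5 × 4.4/1000 × 0.9227 = 0.02030
Sum = 2.21786
NRR = 0.488 × 2.21786 = 1.08232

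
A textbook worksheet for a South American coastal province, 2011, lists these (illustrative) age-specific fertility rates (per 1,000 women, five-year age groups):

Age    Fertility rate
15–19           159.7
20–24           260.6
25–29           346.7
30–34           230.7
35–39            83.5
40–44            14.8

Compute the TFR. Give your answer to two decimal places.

5.48

Sum of ASFRs = 159.7 + 260.6 + 346.7 + 230.7 + 83.5 + 14.8 = 1096.0
TFR = 5 × 1096.0 / 1000 = 5.48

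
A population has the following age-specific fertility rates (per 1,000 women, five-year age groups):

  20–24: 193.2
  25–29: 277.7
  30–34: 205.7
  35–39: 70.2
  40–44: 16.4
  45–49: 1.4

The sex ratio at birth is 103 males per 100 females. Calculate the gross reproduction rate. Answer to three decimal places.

Proportion female at birth = 100 / (100 + 103) = 0.49261.
Sum of ASFRs = 193.2 + 277.7 + 205.7 + 70.2 + 16.4 + 1.4 = 764.6
TFR = 5 × 764.6 / 1000 = 3.823
GRR = 0.49261 × 3.823 = 1.88325

1.883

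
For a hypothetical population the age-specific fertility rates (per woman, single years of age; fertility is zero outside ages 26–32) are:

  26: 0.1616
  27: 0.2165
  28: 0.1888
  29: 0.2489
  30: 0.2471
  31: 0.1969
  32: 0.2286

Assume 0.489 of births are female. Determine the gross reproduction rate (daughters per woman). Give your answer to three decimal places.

0.728

Proportion female at birth = 0.489.
Sum of ASFRs = 0.1616 + 0.2165 + 0.1888 + 0.2489 + 0.2471 + 0.1969 + 0.2286 = 1.4884
TFR = 1.4884
GRR = 0.489 × 1.4884 = 0.72783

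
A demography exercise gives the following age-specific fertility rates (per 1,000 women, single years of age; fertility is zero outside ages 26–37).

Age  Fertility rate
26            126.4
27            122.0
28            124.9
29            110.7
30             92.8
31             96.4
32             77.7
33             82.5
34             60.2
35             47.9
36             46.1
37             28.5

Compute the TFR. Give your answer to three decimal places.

1.016

Sum of ASFRs = 126.4 + 122.0 + 124.9 + 110.7 + 92.8 + 96.4 + 77.7 + 82.5 + 60.2 + 47.9 + 46.1 + 28.5 = 1016.1
TFR = 1016.1 / 1000 = 1.0161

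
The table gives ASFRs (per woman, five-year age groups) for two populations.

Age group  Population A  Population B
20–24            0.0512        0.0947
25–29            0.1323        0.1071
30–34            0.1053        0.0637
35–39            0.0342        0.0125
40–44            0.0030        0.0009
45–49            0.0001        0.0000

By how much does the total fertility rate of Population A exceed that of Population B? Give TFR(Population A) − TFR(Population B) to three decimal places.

Population A:
  Sum of ASFRs = 0.0512 + 0.1323 + 0.1053 + 0.0342 + 0.0030 + 0.0001 = 0.3261
  TFR = 5 × 0.3261 = 1.6305
Population B:
  Sum of ASFRs = 0.0947 + 0.1071 + 0.0637 + 0.0125 + 0.0009 + 0.0000 = 0.2789
  TFR = 5 × 0.2789 = 1.3945
Difference = 1.6305 − 1.3945 = 0.236

0.236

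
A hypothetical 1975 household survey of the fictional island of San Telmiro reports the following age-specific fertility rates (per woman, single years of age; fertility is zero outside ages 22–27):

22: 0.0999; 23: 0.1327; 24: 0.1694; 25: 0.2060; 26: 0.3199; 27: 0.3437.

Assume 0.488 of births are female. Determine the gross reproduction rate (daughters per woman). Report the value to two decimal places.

0.62

Proportion female at birth = 0.488.
Sum of ASFRs = 0.0999 + 0.1327 + 0.1694 + 0.2060 + 0.3199 + 0.3437 = 1.2716
TFR = 1.2716
GRR = 0.488 × 1.2716 = 0.62054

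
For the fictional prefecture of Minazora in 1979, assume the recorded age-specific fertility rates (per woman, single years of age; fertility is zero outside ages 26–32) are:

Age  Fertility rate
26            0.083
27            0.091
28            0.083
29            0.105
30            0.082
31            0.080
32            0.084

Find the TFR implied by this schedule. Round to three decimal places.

Sum of ASFRs = 0.083 + 0.091 + 0.083 + 0.105 + 0.082 + 0.080 + 0.084 = 0.608
TFR = 0.608

0.608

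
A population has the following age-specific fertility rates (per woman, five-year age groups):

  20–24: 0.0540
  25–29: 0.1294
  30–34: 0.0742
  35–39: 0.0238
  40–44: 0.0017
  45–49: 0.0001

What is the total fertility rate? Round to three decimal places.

Sum of ASFRs = 0.0540 + 0.1294 + 0.0742 + 0.0238 + 0.0017 + 0.0001 = 0.2832
TFR = 5 × 0.2832 = 1.416

1.416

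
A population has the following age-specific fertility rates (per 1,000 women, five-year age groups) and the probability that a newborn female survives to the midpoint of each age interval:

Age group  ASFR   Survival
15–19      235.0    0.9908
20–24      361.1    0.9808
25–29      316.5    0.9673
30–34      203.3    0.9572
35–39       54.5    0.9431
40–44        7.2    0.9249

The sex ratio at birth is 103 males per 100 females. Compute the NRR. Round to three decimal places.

2.822

Proportion female at birth = 100 / (100 + 103) = 0.49261.
Weighting each age-specific rate by interval width and survival:
  15–19: 5 × 235.0/1000 × 0.9908 = 1.16419
  20–24: 5 × 361.1/1000 × 0.9808 = 1.77083
  25–29: 5 × 316.5/1000 × 0.9673 = 1.53075
  30–34: 5 × 203.3/1000 × 0.9572 = 0.97299
  35–39: 5 × 54.5/1000 × 0.9431 = 0.25699
  40–44: 5 × 7.2/1000 × 0.9249 = 0.03330
Sum = 5.72905
NRR = 0.49261 × 5.72905 = 2.82219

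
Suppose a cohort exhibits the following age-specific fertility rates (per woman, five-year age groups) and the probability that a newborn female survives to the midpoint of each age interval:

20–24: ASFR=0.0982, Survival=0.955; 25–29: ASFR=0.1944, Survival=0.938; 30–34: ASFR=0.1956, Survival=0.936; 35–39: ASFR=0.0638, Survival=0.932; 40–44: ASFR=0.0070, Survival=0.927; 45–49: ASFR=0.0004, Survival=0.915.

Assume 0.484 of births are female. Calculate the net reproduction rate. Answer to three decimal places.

Proportion female at birth = 0.484.
Survival-weighted fertility by age (5·fₓ·Sₓ):
  20–24: 5 × 0.0982 × 0.955 = 0.46891
  25–29: 5 × 0.1944 × 0.938 = 0.91174
  30–34: 5 × 0.1956 × 0.936 = 0.91541
  35–39: 5 × 0.0638 × 0.932 = 0.29731
  40–44: 5 × 0.0070 × 0.927 = 0.03245
  45–49: 5 × 0.0004 × 0.915 = 0.00183
Sum = 2.62765
NRR = 0.484 × 2.62765 = 1.27178
NRR > 1, so each generation more than replaces itself.

1.272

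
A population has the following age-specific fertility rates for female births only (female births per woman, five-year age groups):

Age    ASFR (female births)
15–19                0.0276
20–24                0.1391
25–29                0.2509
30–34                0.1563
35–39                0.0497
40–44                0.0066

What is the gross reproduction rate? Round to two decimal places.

3.15

Sum of female ASFRs = 0.0276 + 0.1391 + 0.2509 + 0.1563 + 0.0497 + 0.0066 = 0.6302
GRR = 5 × 0.6302 = 3.151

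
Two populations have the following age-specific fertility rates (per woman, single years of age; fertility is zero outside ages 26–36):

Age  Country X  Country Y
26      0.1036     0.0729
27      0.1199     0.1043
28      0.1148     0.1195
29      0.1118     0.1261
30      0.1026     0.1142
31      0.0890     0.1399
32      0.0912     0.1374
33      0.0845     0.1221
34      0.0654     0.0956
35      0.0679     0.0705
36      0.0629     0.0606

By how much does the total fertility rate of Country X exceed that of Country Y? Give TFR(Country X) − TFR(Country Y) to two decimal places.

-0.15

Country X:
  Sum of ASFRs = 0.1036 + 0.1199 + 0.1148 + 0.1118 + 0.1026 + 0.0890 + 0.0912 + 0.0845 + 0.0654 + 0.0679 + 0.0629 = 1.0136
  TFR = 1.0136
Country Y:
  Sum of ASFRs = 0.0729 + 0.1043 + 0.1195 + 0.1261 + 0.1142 + 0.1399 + 0.1374 + 0.1221 + 0.0956 + 0.0705 + 0.0606 = 1.1631
  TFR = 1.1631
Difference = 1.0136 − 1.1631 = -0.1495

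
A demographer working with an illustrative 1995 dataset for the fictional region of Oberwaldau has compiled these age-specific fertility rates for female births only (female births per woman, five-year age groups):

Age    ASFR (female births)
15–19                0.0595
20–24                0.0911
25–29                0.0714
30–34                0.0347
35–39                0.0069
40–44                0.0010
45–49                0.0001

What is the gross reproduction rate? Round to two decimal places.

1.32

Sum of female ASFRs = 0.0595 + 0.0911 + 0.0714 + 0.0347 + 0.0069 + 0.0010 + 0.0001 = 0.2647
GRR = 5 × 0.2647 = 1.3235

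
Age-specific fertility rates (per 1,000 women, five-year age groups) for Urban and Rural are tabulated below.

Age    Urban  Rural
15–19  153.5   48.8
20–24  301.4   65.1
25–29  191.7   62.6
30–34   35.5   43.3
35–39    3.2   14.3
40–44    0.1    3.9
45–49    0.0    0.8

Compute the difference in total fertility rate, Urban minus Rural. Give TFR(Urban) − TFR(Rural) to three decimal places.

Urban:
  Sum of ASFRs = 153.5 + 301.4 + 191.7 + 35.5 + 3.2 + 0.1 + 0.0 = 685.4
  TFR = 5 × 685.4 / 1000 = 3.427
Rural:
  Sum of ASFRs = 48.8 + 65.1 + 62.6 + 43.3 + 14.3 + 3.9 + 0.8 = 238.8
  TFR = 5 × 238.8 / 1000 = 1.194
Difference = 3.427 − 1.194 = 2.233

2.233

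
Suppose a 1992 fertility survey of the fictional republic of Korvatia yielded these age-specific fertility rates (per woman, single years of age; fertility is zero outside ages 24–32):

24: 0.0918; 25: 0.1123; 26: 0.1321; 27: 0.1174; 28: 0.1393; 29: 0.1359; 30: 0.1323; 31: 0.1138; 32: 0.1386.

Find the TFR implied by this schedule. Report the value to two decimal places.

Sum of ASFRs = 0.0918 + 0.1123 + 0.1321 + 0.1174 + 0.1393 + 0.1359 + 0.1323 + 0.1138 + 0.1386 = 1.1135
TFR = 1.1135

1.11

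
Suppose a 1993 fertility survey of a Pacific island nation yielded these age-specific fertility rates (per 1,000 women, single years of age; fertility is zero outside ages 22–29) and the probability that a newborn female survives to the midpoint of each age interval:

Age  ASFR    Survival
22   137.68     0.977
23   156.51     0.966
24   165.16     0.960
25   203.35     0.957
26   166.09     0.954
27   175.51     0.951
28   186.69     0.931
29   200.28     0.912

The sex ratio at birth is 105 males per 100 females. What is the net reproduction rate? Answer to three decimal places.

0.644

Proportion female at birth = 100 / (100 + 105) = 0.48780.
Weighting each age-specific rate by interval width and survival:
  22: 1 × 137.68/1000 × 0.977 = 0.13451
  23: 1 × 156.51/1000 × 0.966 = 0.15119
  24: 1 × 165.16/1000 × 0.960 = 0.15855
  25: 1 × 203.35/1000 × 0.957 = 0.19461
  26: 1 × 166.09/1000 × 0.954 = 0.15845
  27: 1 × 175.51/1000 × 0.951 = 0.16691
  28: 1 × 186.69/1000 × 0.931 = 0.17381
  29: 1 × 200.28/1000 × 0.912 = 0.18266
Sum = 1.32069
NRR = 0.48780 × 1.32069 = 0.64423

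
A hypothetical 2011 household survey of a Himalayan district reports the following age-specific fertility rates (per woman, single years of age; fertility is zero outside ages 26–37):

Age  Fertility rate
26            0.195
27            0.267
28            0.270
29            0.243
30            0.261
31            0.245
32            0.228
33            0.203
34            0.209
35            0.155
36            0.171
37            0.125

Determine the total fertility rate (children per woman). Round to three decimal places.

Sum of ASFRs = 0.195 + 0.267 + 0.270 + 0.243 + 0.261 + 0.245 + 0.228 + 0.203 + 0.209 + 0.155 + 0.171 + 0.125 = 2.572
TFR = 2.572

2.572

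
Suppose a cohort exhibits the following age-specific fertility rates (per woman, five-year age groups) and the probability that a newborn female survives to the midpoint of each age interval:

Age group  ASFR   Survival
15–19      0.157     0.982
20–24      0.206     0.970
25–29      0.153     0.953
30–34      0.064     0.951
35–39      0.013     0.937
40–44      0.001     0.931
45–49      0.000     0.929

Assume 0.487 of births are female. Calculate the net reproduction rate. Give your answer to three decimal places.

Proportion female at birth = 0.487.
Weighting each age-specific rate by interval width and survival:
  15–19: 5 × 0.157 × 0.982 = 0.77087
  20–24: 5 × 0.206 × 0.970 = 0.99910
  25–29: 5 × 0.153 × 0.953 = 0.72905
  30–34: 5 × 0.064 × 0.951 = 0.30432
  35–39: 5 × 0.013 × 0.937 = 0.06091
  40–44: 5 × 0.001 × 0.931 = 0.00466
  45–49: 5 × 0.000 × 0.929 = 0.00000
Sum = 2.86891
NRR = 0.487 × 2.86891 = 1.39716

1.397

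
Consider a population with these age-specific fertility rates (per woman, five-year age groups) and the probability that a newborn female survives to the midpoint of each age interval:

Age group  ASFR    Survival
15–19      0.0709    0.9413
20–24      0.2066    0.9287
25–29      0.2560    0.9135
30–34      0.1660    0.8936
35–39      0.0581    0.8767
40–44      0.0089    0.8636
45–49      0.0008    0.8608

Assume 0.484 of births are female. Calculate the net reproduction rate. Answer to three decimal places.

1.694

Proportion female at birth = 0.484.
Weighting each age-specific rate by interval width and survival:
  15–19: 5 × 0.0709 × 0.9413 = 0.33369
  20–24: 5 × 0.2066 × 0.9287 = 0.95935
  25–29: 5 × 0.2560 × 0.9135 = 1.16928
  30–34: 5 × 0.1660 × 0.8936 = 0.74169
  35–39: 5 × 0.0581 × 0.8767 = 0.25468
  40–44: 5 × 0.0089 × 0.8636 = 0.03843
  45–49: 5 × 0.0008 × 0.8608 = 0.00344
Sum = 3.50056
NRR = 0.484 × 3.50056 = 1.69427
With NRR above 1 the population is above replacement fertility.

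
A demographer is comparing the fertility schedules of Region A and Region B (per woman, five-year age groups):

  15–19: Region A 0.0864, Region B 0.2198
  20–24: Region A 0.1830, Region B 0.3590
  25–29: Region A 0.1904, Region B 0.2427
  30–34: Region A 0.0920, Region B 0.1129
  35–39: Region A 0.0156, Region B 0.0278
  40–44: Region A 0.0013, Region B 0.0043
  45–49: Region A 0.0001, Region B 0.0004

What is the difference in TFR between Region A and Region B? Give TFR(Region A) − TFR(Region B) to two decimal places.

-1.99

Region A:
  Sum of ASFRs = 0.0864 + 0.1830 + 0.1904 + 0.0920 + 0.0156 + 0.0013 + 0.0001 = 0.5688
  TFR = 5 × 0.5688 = 2.844
Region B:
  Sum of ASFRs = 0.2198 + 0.3590 + 0.2427 + 0.1129 + 0.0278 + 0.0043 + 0.0004 = 0.9669
  TFR = 5 × 0.9669 = 4.8345
Difference = 2.844 − 4.8345 = -1.9905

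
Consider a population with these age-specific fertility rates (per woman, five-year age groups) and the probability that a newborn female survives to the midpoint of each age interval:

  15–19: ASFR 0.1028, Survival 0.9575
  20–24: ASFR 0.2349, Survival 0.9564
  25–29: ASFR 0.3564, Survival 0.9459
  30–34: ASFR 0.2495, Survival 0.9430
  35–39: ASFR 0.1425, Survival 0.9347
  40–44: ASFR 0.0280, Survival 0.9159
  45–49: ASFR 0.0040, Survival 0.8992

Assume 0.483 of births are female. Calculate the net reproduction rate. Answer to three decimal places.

Proportion female at birth = 0.483.
Weighting each age-specific rate by interval width and survival:
  15–19: 5 × 0.1028 × 0.9575 = 0.49216
  20–24: 5 × 0.2349 × 0.9564 = 1.12329
  25–29: 5 × 0.3564 × 0.9459 = 1.68559
  30–34: 5 × 0.2495 × 0.9430 = 1.17639
  35–39: 5 × 0.1425 × 0.9347 = 0.66597
  40–44: 5 × 0.0280 × 0.9159 = 0.12823
  45–49: 5 × 0.0040 × 0.8992 = 0.01798
Sum = 5.28961
NRR = 0.483 × 5.28961 = 2.55488
With NRR above 1 the population is above replacement fertility.

2.555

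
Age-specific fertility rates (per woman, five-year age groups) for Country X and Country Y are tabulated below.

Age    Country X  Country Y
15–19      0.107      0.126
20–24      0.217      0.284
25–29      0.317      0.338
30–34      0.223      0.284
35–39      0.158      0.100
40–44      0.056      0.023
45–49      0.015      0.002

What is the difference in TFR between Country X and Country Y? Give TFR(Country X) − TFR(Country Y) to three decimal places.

Country X:
  Sum of ASFRs = 0.107 + 0.217 + 0.317 + 0.223 + 0.158 + 0.056 + 0.015 = 1.093
  TFR = 5 × 1.093 = 5.465
Country Y:
  Sum of ASFRs = 0.126 + 0.284 + 0.338 + 0.284 + 0.100 + 0.023 + 0.002 = 1.157
  TFR = 5 × 1.157 = 5.785
Difference = 5.465 − 5.785 = -0.32

-0.320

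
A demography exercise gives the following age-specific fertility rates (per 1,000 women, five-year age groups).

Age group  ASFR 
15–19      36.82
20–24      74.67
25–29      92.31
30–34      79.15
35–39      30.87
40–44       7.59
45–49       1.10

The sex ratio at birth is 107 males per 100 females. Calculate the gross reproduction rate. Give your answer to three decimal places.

0.779

Proportion female at birth = 100 / (100 + 107) = 0.48309.
Sum of ASFRs = 36.82 + 74.67 + 92.31 + 79.15 + 30.87 + 7.59 + 1.10 = 322.51
TFR = 5 × 322.51 / 1000 = 1.61255
GRR = 0.48309 × 1.61255 = 0.77901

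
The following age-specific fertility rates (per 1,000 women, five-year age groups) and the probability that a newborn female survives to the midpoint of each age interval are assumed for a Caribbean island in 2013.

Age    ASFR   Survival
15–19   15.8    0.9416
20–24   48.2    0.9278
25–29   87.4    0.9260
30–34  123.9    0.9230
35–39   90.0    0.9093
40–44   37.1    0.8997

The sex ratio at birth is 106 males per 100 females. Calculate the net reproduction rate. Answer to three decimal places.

Proportion female at birth = 100 / (100 + 106) = 0.48544.
Each age group contributes 5 × ASFR × survival:
  15–19: 5 × 15.8/1000 × 0.9416 = 0.07439
  20–24: 5 × 48.2/1000 × 0.9278 = 0.22360
  25–29: 5 × 87.4/1000 × 0.9260 = 0.40466
  30–34: 5 × 123.9/1000 × 0.9230 = 0.57180
  35–39: 5 × 90.0/1000 × 0.9093 = 0.40919
  40–44: 5 × 37.1/1000 × 0.8997 = 0.16689
Sum = 1.85053
NRR = 0.48544 × 1.85053 = 0.89832

0.898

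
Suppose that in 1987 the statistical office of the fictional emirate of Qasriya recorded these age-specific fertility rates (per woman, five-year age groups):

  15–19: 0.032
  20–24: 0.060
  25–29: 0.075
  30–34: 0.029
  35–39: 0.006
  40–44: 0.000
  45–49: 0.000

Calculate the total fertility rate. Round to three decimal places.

Sum of ASFRs = 0.032 + 0.060 + 0.075 + 0.029 + 0.006 + 0.000 + 0.000 = 0.202
TFR = 5 × 0.202 = 1.01

1.010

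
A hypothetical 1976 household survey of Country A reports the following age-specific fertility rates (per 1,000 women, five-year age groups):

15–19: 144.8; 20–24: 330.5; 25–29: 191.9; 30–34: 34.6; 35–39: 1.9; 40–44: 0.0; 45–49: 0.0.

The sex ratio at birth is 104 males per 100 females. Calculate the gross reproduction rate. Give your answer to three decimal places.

Proportion female at birth = 100 / (100 + 104) = 0.49020.
Sum of ASFRs = 144.8 + 330.5 + 191.9 + 34.6 + 1.9 + 0.0 + 0.0 = 703.7
TFR = 5 × 703.7 / 1000 = 3.5185
GRR = 0.49020 × 3.5185 = 1.72477

1.725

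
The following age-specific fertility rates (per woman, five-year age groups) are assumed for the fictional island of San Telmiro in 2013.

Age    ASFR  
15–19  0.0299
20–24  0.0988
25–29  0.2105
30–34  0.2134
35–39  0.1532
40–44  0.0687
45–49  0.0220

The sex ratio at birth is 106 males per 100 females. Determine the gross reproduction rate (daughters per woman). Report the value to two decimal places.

Proportion female at birth = 100 / (100 + 106) = 0.48544.
Sum of ASFRs = 0.0299 + 0.0988 + 0.2105 + 0.2134 + 0.1532 + 0.0687 + 0.0220 = 0.7965
TFR = 5 × 0.7965 = 3.9825
GRR = 0.48544 × 3.9825 = 1.93326

1.93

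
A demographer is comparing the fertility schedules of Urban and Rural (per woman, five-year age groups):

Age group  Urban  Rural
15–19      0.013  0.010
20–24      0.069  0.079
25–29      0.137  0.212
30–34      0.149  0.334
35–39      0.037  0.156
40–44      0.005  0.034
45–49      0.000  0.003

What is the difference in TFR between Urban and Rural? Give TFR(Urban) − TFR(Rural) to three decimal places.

Urban:
  Sum of ASFRs = 0.013 + 0.069 + 0.137 + 0.149 + 0.037 + 0.005 + 0.000 = 0.410
  TFR = 5 × 0.410 = 2.05
Rural:
  Sum of ASFRs = 0.010 + 0.079 + 0.212 + 0.334 + 0.156 + 0.034 + 0.003 = 0.828
  TFR = 5 × 0.828 = 4.14
Difference = 2.05 − 4.14 = -2.09

-2.090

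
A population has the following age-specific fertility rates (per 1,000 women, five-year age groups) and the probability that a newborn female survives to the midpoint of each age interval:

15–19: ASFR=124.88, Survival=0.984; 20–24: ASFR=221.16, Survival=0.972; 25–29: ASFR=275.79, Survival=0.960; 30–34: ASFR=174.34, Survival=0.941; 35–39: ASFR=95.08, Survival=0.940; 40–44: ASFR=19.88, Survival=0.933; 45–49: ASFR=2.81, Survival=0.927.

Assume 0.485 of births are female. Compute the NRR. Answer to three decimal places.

2.127

Proportion female at birth = 0.485.
Per-age-group product (5 × ASFR × survival probability):
  15–19: 5 × 124.88/1000 × 0.984 = 0.61441
  20–24: 5 × 221.16/1000 × 0.972 = 1.07484
  25–29: 5 × 275.79/1000 × 0.960 = 1.32379
  30–34: 5 × 174.34/1000 × 0.941 = 0.82027
  35–39: 5 × 95.08/1000 × 0.940 = 0.44688
  40–44: 5 × 19.88/1000 × 0.933 = 0.09274
  45–49: 5 × 2.81/1000 × 0.927 = 0.01302
Sum = 4.38595
NRR = 0.485 × 4.38595 = 2.12719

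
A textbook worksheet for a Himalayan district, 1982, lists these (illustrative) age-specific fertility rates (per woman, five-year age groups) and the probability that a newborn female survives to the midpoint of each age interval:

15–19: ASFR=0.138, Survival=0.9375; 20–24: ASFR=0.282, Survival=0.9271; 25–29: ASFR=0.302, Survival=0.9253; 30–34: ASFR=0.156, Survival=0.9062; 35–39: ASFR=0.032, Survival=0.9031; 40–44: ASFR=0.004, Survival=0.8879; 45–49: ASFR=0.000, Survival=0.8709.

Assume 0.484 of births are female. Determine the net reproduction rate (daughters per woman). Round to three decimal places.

2.043

Proportion female at birth = 0.484.
Weighting each age-specific rate by interval width and survival:
  15–19: 5 × 0.138 × 0.9375 = 0.64688
  20–24: 5 × 0.282 × 0.9271 = 1.30721
  25–29: 5 × 0.302 × 0.9253 = 1.39720
  30–34: 5 × 0.156 × 0.9062 = 0.70684
  35–39: 5 × 0.032 × 0.9031 = 0.14450
  40–44: 5 × 0.004 × 0.8879 = 0.01776
  45–49: 5 × 0.000 × 0.8709 = 0.00000
Sum = 4.22039
NRR = 0.484 × 4.22039 = 2.04267
NRR > 1, so each generation more than replaces itself.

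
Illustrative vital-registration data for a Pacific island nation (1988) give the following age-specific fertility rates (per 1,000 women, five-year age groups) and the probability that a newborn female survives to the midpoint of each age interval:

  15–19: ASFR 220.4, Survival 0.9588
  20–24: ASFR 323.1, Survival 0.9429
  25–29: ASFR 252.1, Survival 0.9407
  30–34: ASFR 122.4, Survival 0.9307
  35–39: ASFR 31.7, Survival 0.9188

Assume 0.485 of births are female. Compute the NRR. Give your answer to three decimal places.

Proportion female at birth = 0.485.
Survival-weighted fertility by age (5·fₓ·Sₓ):
  15–19: 5 × 220.4/1000 × 0.9588 = 1.05660
  20–24: 5 × 323.1/1000 × 0.9429 = 1.52325
  25–29: 5 × 252.1/1000 × 0.9407 = 1.18575
  30–34: 5 × 122.4/1000 × 0.9307 = 0.56959
  35–39: 5 × 31.7/1000 × 0.9188 = 0.14563
Sum = 4.48082
NRR = 0.485 × 4.48082 = 2.17320

2.173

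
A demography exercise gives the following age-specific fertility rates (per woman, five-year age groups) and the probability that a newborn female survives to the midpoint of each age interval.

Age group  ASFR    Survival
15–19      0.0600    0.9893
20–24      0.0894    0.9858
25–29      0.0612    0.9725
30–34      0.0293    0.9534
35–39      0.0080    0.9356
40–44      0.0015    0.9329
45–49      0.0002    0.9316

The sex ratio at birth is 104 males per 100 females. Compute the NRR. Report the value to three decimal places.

Proportion female at birth = 100 / (100 + 104) = 0.49020.
Survival-weighted fertility by age (5·fₓ·Sₓ):
  15–19: 5 × 0.0600 × 0.9893 = 0.29679
  20–24: 5 × 0.0894 × 0.9858 = 0.44065
  25–29: 5 × 0.0612 × 0.9725 = 0.29759
  30–34: 5 × 0.0293 × 0.9534 = 0.13967
  35–39: 5 × 0.0080 × 0.9356 = 0.03742
  40–44: 5 × 0.0015 × 0.9329 = 0.00700
  45–49: 5 × 0.0002 × 0.9316 = 0.00093
Sum = 1.22005
NRR = 0.49020 × 1.22005 = 0.59807
NRR < 1, so the cohort does not fully replace itself.

0.598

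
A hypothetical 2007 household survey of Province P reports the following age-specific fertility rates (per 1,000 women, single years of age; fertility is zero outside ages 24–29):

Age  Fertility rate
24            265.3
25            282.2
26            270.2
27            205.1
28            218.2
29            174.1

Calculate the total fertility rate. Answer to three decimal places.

1.415

Sum of ASFRs = 265.3 + 282.2 + 270.2 + 205.1 + 218.2 + 174.1 = 1415.1
TFR = 1415.1 / 1000 = 1.4151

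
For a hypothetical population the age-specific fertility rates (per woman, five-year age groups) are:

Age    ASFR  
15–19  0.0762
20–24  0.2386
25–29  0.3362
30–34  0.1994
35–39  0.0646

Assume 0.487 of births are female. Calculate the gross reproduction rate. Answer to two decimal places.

Proportion female at birth = 0.487.
Sum of ASFRs = 0.0762 + 0.2386 + 0.3362 + 0.1994 + 0.0646 = 0.9150
TFR = 5 × 0.9150 = 4.575
GRR = 0.487 × 4.575 = 2.22803

2.23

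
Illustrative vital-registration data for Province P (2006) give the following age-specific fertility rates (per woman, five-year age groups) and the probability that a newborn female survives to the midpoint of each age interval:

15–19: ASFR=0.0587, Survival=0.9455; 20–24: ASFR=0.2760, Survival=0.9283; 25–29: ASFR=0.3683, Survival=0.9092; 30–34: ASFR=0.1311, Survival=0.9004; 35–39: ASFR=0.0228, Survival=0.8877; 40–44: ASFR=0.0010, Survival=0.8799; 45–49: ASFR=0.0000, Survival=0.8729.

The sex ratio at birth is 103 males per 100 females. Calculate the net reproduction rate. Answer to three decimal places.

Proportion female at birth = 100 / (100 + 103) = 0.49261.
Weighting each age-specific rate by interval width and survival:
  15–19: 5 × 0.0587 × 0.9455 = 0.27750
  20–24: 5 × 0.2760 × 0.9283 = 1.28105
  25–29: 5 × 0.3683 × 0.9092 = 1.67429
  30–34: 5 × 0.1311 × 0.9004 = 0.59021
  35–39: 5 × 0.0228 × 0.8877 = 0.10120
  40–44: 5 × 0.0010 × 0.8799 = 0.00440
  45–49: 5 × 0.0000 × 0.8729 = 0.00000
Sum = 3.92865
NRR = 0.49261 × 3.92865 = 1.93529

1.935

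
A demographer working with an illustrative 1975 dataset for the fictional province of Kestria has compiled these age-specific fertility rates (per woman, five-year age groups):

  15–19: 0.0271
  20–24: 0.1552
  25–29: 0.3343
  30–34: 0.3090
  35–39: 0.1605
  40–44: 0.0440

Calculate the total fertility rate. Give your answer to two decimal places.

5.15

Sum of ASFRs = 0.0271 + 0.1552 + 0.3343 + 0.3090 + 0.1605 + 0.0440 = 1.0301
TFR = 5 × 1.0301 = 5.1505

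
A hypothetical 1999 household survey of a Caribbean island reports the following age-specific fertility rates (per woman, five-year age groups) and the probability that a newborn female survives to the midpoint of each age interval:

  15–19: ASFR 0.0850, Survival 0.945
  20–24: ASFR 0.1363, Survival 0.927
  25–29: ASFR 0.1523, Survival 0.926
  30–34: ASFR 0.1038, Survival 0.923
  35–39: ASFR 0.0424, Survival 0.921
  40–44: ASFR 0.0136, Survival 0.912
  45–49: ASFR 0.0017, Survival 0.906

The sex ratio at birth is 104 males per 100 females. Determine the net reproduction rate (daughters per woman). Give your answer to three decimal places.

1.217

Proportion female at birth = 100 / (100 + 104) = 0.49020.
Per-age-group product (5 × ASFR × survival probability):
  15–19: 5 × 0.0850 × 0.945 = 0.40163
  20–24: 5 × 0.1363 × 0.927 = 0.63175
  25–29: 5 × 0.1523 × 0.926 = 0.70515
  30–34: 5 × 0.1038 × 0.923 = 0.47904
  35–39: 5 × 0.0424 × 0.921 = 0.19525
  40–44: 5 × 0.0136 × 0.912 = 0.06202
  45–49: 5 × 0.0017 × 0.906 = 0.00770
Sum = 2.48254
NRR = 0.49020 × 2.48254 = 1.21694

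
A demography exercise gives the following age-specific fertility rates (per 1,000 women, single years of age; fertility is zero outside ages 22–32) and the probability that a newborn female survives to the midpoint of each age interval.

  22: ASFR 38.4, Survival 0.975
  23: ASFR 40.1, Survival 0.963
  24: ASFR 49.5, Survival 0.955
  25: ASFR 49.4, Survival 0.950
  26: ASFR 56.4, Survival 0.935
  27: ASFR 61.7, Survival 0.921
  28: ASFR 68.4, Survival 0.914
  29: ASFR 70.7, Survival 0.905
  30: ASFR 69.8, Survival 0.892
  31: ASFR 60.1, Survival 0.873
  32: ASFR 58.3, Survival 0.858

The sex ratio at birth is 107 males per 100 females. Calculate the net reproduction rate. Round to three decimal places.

0.276

Proportion female at birth = 100 / (100 + 107) = 0.48309.
Each age group contributes 1 × ASFR × survival:
  22: 1 × 38.4/1000 × 0.975 = 0.03744
  23: 1 × 40.1/1000 × 0.963 = 0.03862
  24: 1 × 49.5/1000 × 0.955 = 0.04727
  25: 1 × 49.4/1000 × 0.950 = 0.04693
  26: 1 × 56.4/1000 × 0.935 = 0.05273
  27: 1 × 61.7/1000 × 0.921 = 0.05683
  28: 1 × 68.4/1000 × 0.914 = 0.06252
  29: 1 × 70.7/1000 × 0.905 = 0.06398
  30: 1 × 69.8/1000 × 0.892 = 0.06226
  31: 1 × 60.1/1000 × 0.873 = 0.05247
  32: 1 × 58.3/1000 × 0.858 = 0.05002
Sum = 0.57107
NRR = 0.48309 × 0.57107 = 0.27588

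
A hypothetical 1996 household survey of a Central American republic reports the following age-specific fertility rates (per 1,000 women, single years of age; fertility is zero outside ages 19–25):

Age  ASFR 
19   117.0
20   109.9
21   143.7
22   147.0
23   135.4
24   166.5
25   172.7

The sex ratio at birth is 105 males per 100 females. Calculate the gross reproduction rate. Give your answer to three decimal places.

0.484

Proportion female at birth = 100 / (100 + 105) = 0.48780.
Sum of ASFRs = 117.0 + 109.9 + 143.7 + 147.0 + 135.4 + 166.5 + 172.7 = 992.2
TFR = 992.2 / 1000 = 0.9922
GRR = 0.48780 × 0.9922 = 0.48400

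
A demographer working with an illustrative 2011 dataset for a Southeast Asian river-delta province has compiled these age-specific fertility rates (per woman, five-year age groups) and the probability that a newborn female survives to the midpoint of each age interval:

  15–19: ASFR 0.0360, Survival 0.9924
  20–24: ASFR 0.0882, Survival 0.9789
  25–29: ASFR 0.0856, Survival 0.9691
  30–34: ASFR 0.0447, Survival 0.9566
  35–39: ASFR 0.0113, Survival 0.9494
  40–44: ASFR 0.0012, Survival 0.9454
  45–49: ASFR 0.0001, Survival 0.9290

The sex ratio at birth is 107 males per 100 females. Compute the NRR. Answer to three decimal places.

Proportion female at birth = 100 / (100 + 107) = 0.48309.
Per-age-group product (5 × ASFR × survival probability):
  15–19: 5 × 0.0360 × 0.9924 = 0.17863
  20–24: 5 × 0.0882 × 0.9789 = 0.43169
  25–29: 5 × 0.0856 × 0.9691 = 0.41477
  30–34: 5 × 0.0447 × 0.9566 = 0.21380
  35–39: 5 × 0.0113 × 0.9494 = 0.05364
  40–44: 5 × 0.0012 × 0.9454 = 0.00567
  45–49: 5 × 0.0001 × 0.9290 = 0.00046
Sum = 1.29866
NRR = 0.48309 × 1.29866 = 0.62737
NRR < 1, so the cohort does not fully replace itself.

0.627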